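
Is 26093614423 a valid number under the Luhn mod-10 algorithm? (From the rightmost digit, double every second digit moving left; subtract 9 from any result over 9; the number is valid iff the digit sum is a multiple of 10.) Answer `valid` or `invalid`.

From the right, keep odd positions and double even positions (subtract 9 from any doubled value over 9):
  doubled (positions 2,4,...): 4 8 3 9 3 → sum 27
  kept (positions 1,3,...): 3 4 1 3 0 2 → sum 13
Total = 40.
40 mod 10 = 0, so the number is valid.

valid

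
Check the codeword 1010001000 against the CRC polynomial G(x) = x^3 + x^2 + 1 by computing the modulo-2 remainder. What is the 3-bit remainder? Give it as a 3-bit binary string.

Modulo-2 division of 1010001000 by 1101:
  pos 0: 1010 XOR 1101 = 0111
  pos 1: 1110 XOR 1101 = 0011
  pos 3: 1101 XOR 1101 = 0000
Remainder = 000 (zero — the frame passes the CRC check).

000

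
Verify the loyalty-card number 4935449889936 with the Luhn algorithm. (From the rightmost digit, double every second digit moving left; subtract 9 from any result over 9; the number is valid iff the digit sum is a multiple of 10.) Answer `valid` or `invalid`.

invalid

From the right, keep odd positions and double even positions (subtract 9 from any doubled value over 9):
  doubled (positions 2,4,...): 6 9 7 8 1 9 → sum 40
  kept (positions 1,3,...): 6 9 8 9 4 3 4 → sum 43
Total = 83.
83 mod 10 = 3, so the number is invalid.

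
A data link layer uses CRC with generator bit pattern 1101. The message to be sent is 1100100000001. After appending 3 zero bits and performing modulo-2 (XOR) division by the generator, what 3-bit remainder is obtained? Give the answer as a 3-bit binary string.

Append 3 zeros: 1100100000001000. Divide by 1101 (XOR where the leading bit is 1):
  pos 0: 1100 XOR 1101 = 0001
  pos 3: 1100 XOR 1101 = 0001
  pos 6: 1000 XOR 1101 = 0101
  pos 7: 1010 XOR 1101 = 0111
  pos 8: 1110 XOR 1101 = 0011
  pos 10: 1110 XOR 1101 = 0011
  pos 12: 1100 XOR 1101 = 0001
Remainder (last 3 bits) = 001. This is the CRC / FCS.

001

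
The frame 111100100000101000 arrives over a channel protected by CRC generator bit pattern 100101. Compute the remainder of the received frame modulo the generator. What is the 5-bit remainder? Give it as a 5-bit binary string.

00000

Modulo-2 division of 111100100000101000 by 100101:
  pos 0: 111100 XOR 100101 = 011001
  pos 1: 110011 XOR 100101 = 010110
  pos 2: 101100 XOR 100101 = 001001
  pos 4: 100100 XOR 100101 = 000001
  pos 9: 100101 XOR 100101 = 000000
Remainder = 00000 (zero — the frame passes the CRC check).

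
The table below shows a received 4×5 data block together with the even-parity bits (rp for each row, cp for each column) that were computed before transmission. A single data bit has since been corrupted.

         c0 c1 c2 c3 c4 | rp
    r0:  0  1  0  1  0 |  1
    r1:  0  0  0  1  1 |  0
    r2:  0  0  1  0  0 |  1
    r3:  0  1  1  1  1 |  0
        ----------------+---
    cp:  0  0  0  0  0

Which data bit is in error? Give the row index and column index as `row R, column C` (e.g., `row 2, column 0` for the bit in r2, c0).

row 0, column 3

Recompute each row's even parity and compare to rp:
  r0: data parity 0, sent rp 1 → mismatch
  r1: data parity 0, sent rp 0 → ok
  r2: data parity 1, sent rp 1 → ok
  r3: data parity 0, sent rp 0 → ok
Recompute each column's even parity and compare to cp:
  c0: data parity 0, sent cp 0 → ok
  c1: data parity 0, sent cp 0 → ok
  c2: data parity 0, sent cp 0 → ok
  c3: data parity 1, sent cp 0 → mismatch
  c4: data parity 0, sent cp 0 → ok
Exactly one row (r0) and one column (c3) fail → the flipped bit is at their intersection.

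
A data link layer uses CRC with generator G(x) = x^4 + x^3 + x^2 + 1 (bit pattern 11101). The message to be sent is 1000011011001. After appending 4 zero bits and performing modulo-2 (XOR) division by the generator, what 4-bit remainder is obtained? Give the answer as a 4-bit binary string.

1111

Append 4 zeros: 10000110110010000. Divide by 11101 (XOR where the leading bit is 1):
  pos 0: 10000 XOR 11101 = 01101
  pos 1: 11011 XOR 11101 = 00110
  pos 3: 11010 XOR 11101 = 00111
  pos 5: 11111 XOR 11101 = 00010
  pos 8: 10001 XOR 11101 = 01100
  pos 9: 11000 XOR 11101 = 00101
  pos 11: 10100 XOR 11101 = 01001
  pos 12: 10010 XOR 11101 = 01111
Remainder (last 4 bits) = 1111. This is the CRC / FCS.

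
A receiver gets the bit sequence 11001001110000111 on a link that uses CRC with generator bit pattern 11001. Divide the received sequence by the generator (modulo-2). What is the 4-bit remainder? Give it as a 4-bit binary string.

Modulo-2 division of 11001001110000111 by 11001:
  pos 0: 11001 XOR 11001 = 00000
  pos 7: 11100 XOR 11001 = 00101
  pos 9: 10100 XOR 11001 = 01101
  pos 10: 11011 XOR 11001 = 00010
Remainder = 1011 (nonzero — an error is detected).

1011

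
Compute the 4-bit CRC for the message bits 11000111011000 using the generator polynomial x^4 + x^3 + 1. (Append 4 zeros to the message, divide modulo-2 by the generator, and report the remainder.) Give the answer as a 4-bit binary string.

1011

Append 4 zeros: 110001110110000000. Divide by 11001 (XOR where the leading bit is 1):
  pos 0: 11000 XOR 11001 = 00001
  pos 4: 11110 XOR 11001 = 00111
  pos 6: 11111 XOR 11001 = 00110
  pos 8: 11000 XOR 11001 = 00001
  pos 12: 10000 XOR 11001 = 01001
  pos 13: 10010 XOR 11001 = 01011
Remainder (last 4 bits) = 1011. This is the CRC / FCS.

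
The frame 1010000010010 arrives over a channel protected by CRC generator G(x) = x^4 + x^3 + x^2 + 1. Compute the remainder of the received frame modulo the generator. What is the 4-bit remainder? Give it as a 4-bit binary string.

Modulo-2 division of 1010000010010 by 11101:
  pos 0: 10100 XOR 11101 = 01001
  pos 1: 10010 XOR 11101 = 01111
  pos 2: 11110 XOR 11101 = 00011
  pos 5: 11010 XOR 11101 = 00111
  pos 7: 11101 XOR 11101 = 00000
Remainder = 0000 (zero — the frame passes the CRC check).

0000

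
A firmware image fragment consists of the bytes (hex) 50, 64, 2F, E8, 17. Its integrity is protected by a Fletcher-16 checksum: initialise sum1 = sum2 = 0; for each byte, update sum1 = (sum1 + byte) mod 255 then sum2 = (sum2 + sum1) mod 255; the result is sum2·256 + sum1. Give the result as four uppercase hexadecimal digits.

99E3

Running sums (mod 255):
  after byte 0 (50): sum1=80, sum2=80
  after byte 1 (64): sum1=180, sum2=5
  after byte 2 (2F): sum1=227, sum2=232
  after byte 3 (E8): sum1=204, sum2=181
  after byte 4 (17): sum1=227, sum2=153
Checksum = sum2·256 + sum1 = 153·256 + 227 = 39395 = 0x99E3.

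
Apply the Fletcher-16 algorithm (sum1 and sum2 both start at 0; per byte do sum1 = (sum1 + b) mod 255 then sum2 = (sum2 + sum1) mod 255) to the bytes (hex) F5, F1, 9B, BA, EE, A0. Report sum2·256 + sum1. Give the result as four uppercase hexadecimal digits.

Running sums (mod 255):
  after byte 0 (F5): sum1=245, sum2=245
  after byte 1 (F1): sum1=231, sum2=221
  after byte 2 (9B): sum1=131, sum2=97
  after byte 3 (BA): sum1=62, sum2=159
  after byte 4 (EE): sum1=45, sum2=204
  after byte 5 (A0): sum1=205, sum2=154
Checksum = sum2·256 + sum1 = 154·256 + 205 = 39629 = 0x9ACD.

9ACD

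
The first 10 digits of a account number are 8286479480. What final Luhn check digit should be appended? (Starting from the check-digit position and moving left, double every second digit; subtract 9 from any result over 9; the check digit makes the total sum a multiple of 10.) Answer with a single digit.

Partial digits right→left: 0 8 4 9 7 4 6 8 2 8
Double every second digit counting from the check-digit position (so the 1st, 3rd, 5th, ... of the partial from the right).
  doubled (with −9 where >9): 0 8 5 3 4 → sum 20
  kept as-is: 8 9 4 8 8 → sum 37
Total = 20 + 37 = 57.
Check digit = (10 − (57 mod 10)) mod 10 = 3.

3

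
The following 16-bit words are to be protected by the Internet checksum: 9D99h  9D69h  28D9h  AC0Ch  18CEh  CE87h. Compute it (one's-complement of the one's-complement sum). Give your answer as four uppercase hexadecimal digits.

One's-complement addition (fold any carry out of bit 15 back into bit 0):
  0x9D99 + 0x9D69 = 0x13B02 → wrap carry → 0x3B03
  0x3B03 + 0x28D9 = 0x063DC
  0x63DC + 0xAC0C = 0x10FE8 → wrap carry → 0x0FE9
  0x0FE9 + 0x18CE = 0x028B7
  0x28B7 + 0xCE87 = 0x0F73E
One's-complement sum = 0xF73E.
Checksum = ~0xF73E & 0xFFFF = 0x08C1.

08C1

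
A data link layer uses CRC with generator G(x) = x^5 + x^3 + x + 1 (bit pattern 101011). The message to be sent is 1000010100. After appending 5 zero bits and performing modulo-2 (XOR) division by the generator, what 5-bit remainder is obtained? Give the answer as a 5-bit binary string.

01110

Append 5 zeros: 100001010000000. Divide by 101011 (XOR where the leading bit is 1):
  pos 0: 100001 XOR 101011 = 001010
  pos 2: 101001 XOR 101011 = 000010
  pos 6: 100000 XOR 101011 = 001011
  pos 8: 101100 XOR 101011 = 000111
Remainder (last 5 bits) = 01110. This is the CRC / FCS.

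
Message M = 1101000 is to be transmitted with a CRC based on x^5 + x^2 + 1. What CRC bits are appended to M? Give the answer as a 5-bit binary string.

11011

Append 5 zeros: 110100000000. Divide by 100101 (XOR where the leading bit is 1):
  pos 0: 110100 XOR 100101 = 010001
  pos 1: 100010 XOR 100101 = 000111
  pos 4: 111000 XOR 100101 = 011101
  pos 5: 111010 XOR 100101 = 011111
  pos 6: 111110 XOR 100101 = 011011
Remainder (last 5 bits) = 11011. This is the CRC / FCS.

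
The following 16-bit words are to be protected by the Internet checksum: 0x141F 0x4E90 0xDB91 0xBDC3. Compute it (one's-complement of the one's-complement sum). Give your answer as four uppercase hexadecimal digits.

One's-complement addition (fold any carry out of bit 15 back into bit 0):
  0x141F + 0x4E90 = 0x062AF
  0x62AF + 0xDB91 = 0x13E40 → wrap carry → 0x3E41
  0x3E41 + 0xBDC3 = 0x0FC04
One's-complement sum = 0xFC04.
Checksum = ~0xFC04 & 0xFFFF = 0x03FB.

03FB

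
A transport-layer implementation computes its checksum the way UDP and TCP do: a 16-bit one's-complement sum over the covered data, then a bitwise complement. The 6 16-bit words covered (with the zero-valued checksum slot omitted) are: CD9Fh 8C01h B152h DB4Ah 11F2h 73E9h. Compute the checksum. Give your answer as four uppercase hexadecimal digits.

One's-complement addition (fold any carry out of bit 15 back into bit 0):
  0xCD9F + 0x8C01 = 0x159A0 → wrap carry → 0x59A1
  0x59A1 + 0xB152 = 0x10AF3 → wrap carry → 0x0AF4
  0x0AF4 + 0xDB4A = 0x0E63E
  0xE63E + 0x11F2 = 0x0F830
  0xF830 + 0x73E9 = 0x16C19 → wrap carry → 0x6C1A
One's-complement sum = 0x6C1A.
Checksum = ~0x6C1A & 0xFFFF = 0x93E5.

93E5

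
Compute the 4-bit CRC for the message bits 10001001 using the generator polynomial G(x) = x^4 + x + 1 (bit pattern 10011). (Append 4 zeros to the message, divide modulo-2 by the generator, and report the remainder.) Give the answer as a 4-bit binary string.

Append 4 zeros: 100010010000. Divide by 10011 (XOR where the leading bit is 1):
  pos 0: 10001 XOR 10011 = 00010
  pos 3: 10001 XOR 10011 = 00010
  pos 6: 10000 XOR 10011 = 00011
Remainder (last 4 bits) = 0110. This is the CRC / FCS.

0110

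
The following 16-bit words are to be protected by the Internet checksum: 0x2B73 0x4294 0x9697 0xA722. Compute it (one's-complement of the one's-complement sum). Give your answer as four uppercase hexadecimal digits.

543E

One's-complement addition (fold any carry out of bit 15 back into bit 0):
  0x2B73 + 0x4294 = 0x06E07
  0x6E07 + 0x9697 = 0x1049E → wrap carry → 0x049F
  0x049F + 0xA722 = 0x0ABC1
One's-complement sum = 0xABC1.
Checksum = ~0xABC1 & 0xFFFF = 0x543E.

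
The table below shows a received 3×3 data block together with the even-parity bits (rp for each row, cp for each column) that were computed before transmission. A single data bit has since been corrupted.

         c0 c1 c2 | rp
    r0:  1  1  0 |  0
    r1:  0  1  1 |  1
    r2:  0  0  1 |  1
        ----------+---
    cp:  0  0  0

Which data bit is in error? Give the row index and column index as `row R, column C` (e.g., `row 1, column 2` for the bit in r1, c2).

Recompute each row's even parity and compare to rp:
  r0: data parity 0, sent rp 0 → ok
  r1: data parity 0, sent rp 1 → mismatch
  r2: data parity 1, sent rp 1 → ok
Recompute each column's even parity and compare to cp:
  c0: data parity 1, sent cp 0 → mismatch
  c1: data parity 0, sent cp 0 → ok
  c2: data parity 0, sent cp 0 → ok
Exactly one row (r1) and one column (c0) fail → the flipped bit is at their intersection.

row 1, column 0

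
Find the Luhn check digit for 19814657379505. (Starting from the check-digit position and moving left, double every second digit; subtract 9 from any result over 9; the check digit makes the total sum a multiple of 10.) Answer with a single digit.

4

Partial digits right→left: 5 0 5 9 7 3 7 5 6 4 1 8 9 1
Double every second digit counting from the check-digit position (so the 1st, 3rd, 5th, ... of the partial from the right).
  doubled (with −9 where >9): 1 1 5 5 3 2 9 → sum 26
  kept as-is: 0 9 3 5 4 8 1 → sum 30
Total = 26 + 30 = 56.
Check digit = (10 − (56 mod 10)) mod 10 = 4.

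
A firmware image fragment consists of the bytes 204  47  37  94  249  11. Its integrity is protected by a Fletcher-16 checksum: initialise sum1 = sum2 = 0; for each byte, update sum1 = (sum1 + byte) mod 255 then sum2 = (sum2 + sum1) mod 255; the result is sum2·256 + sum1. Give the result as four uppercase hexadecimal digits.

6784

Running sums (mod 255):
  after byte 0 (204): sum1=204, sum2=204
  after byte 1 (47): sum1=251, sum2=200
  after byte 2 (37): sum1=33, sum2=233
  after byte 3 (94): sum1=127, sum2=105
  after byte 4 (249): sum1=121, sum2=226
  after byte 5 (11): sum1=132, sum2=103
Checksum = sum2·256 + sum1 = 103·256 + 132 = 26500 = 0x6784.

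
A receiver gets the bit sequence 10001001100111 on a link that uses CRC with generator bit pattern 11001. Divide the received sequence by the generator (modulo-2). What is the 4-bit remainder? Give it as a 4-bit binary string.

Modulo-2 division of 10001001100111 by 11001:
  pos 0: 10001 XOR 11001 = 01000
  pos 1: 10000 XOR 11001 = 01001
  pos 2: 10010 XOR 11001 = 01011
  pos 3: 10111 XOR 11001 = 01110
  pos 4: 11101 XOR 11001 = 00100
  pos 6: 10000 XOR 11001 = 01001
  pos 7: 10011 XOR 11001 = 01010
  pos 8: 10101 XOR 11001 = 01100
  pos 9: 11001 XOR 11001 = 00000
Remainder = 0000 (zero — the frame passes the CRC check).

0000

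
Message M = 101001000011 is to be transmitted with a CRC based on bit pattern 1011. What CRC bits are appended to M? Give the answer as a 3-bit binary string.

Append 3 zeros: 101001000011000. Divide by 1011 (XOR where the leading bit is 1):
  pos 0: 1010 XOR 1011 = 0001
  pos 3: 1010 XOR 1011 = 0001
  pos 6: 1000 XOR 1011 = 0011
  pos 8: 1111 XOR 1011 = 0100
  pos 9: 1000 XOR 1011 = 0011
  pos 11: 1100 XOR 1011 = 0111
Remainder (last 3 bits) = 111. This is the CRC / FCS.

111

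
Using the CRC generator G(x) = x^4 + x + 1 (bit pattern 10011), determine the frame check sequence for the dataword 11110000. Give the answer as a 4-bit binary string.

Append 4 zeros: 111100000000. Divide by 10011 (XOR where the leading bit is 1):
  pos 0: 11110 XOR 10011 = 01101
  pos 1: 11010 XOR 10011 = 01001
  pos 2: 10010 XOR 10011 = 00001
  pos 6: 10000 XOR 10011 = 00011
Remainder (last 4 bits) = 0110. This is the CRC / FCS.

0110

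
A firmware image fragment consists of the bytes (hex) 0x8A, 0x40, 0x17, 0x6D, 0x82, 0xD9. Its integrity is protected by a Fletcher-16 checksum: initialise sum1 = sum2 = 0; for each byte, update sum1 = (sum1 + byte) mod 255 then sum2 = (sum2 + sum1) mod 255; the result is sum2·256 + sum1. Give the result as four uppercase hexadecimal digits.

Running sums (mod 255):
  after byte 0 (0x8A): sum1=138, sum2=138
  after byte 1 (0x40): sum1=202, sum2=85
  after byte 2 (0x17): sum1=225, sum2=55
  after byte 3 (0x6D): sum1=79, sum2=134
  after byte 4 (0x82): sum1=209, sum2=88
  after byte 5 (0xD9): sum1=171, sum2=4
Checksum = sum2·256 + sum1 = 4·256 + 171 = 1195 = 0x04AB.

04AB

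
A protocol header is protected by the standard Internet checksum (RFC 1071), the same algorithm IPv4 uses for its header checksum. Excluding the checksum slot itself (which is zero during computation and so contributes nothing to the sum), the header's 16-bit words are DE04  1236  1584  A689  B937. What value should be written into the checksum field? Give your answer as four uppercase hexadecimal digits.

One's-complement addition (fold any carry out of bit 15 back into bit 0):
  0xDE04 + 0x1236 = 0x0F03A
  0xF03A + 0x1584 = 0x105BE → wrap carry → 0x05BF
  0x05BF + 0xA689 = 0x0AC48
  0xAC48 + 0xB937 = 0x1657F → wrap carry → 0x6580
One's-complement sum = 0x6580.
Checksum = ~0x6580 & 0xFFFF = 0x9A7F.

9A7F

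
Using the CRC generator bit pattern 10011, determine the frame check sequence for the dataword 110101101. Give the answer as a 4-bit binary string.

1111

Append 4 zeros: 1101011010000. Divide by 10011 (XOR where the leading bit is 1):
  pos 0: 11010 XOR 10011 = 01001
  pos 1: 10011 XOR 10011 = 00000
  pos 6: 10100 XOR 10011 = 00111
  pos 8: 11100 XOR 10011 = 01111
Remainder (last 4 bits) = 1111. This is the CRC / FCS.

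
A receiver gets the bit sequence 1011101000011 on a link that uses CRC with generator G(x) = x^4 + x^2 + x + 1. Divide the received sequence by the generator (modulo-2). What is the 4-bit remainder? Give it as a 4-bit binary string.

Modulo-2 division of 1011101000011 by 10111:
  pos 0: 10111 XOR 10111 = 00000
  pos 6: 10000 XOR 10111 = 00111
  pos 8: 11111 XOR 10111 = 01000
Remainder = 1000 (nonzero — an error is detected).

1000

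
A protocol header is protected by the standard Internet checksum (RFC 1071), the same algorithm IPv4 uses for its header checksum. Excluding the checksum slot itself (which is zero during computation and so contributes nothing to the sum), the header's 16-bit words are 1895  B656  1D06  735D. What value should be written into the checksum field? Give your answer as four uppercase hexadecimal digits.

A0B0

One's-complement addition (fold any carry out of bit 15 back into bit 0):
  0x1895 + 0xB656 = 0x0CEEB
  0xCEEB + 0x1D06 = 0x0EBF1
  0xEBF1 + 0x735D = 0x15F4E → wrap carry → 0x5F4F
One's-complement sum = 0x5F4F.
Checksum = ~0x5F4F & 0xFFFF = 0xA0B0.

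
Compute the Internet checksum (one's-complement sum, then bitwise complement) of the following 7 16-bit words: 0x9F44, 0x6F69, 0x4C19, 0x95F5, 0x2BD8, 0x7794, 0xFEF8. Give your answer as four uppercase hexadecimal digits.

One's-complement addition (fold any carry out of bit 15 back into bit 0):
  0x9F44 + 0x6F69 = 0x10EAD → wrap carry → 0x0EAE
  0x0EAE + 0x4C19 = 0x05AC7
  0x5AC7 + 0x95F5 = 0x0F0BC
  0xF0BC + 0x2BD8 = 0x11C94 → wrap carry → 0x1C95
  0x1C95 + 0x7794 = 0x09429
  0x9429 + 0xFEF8 = 0x19321 → wrap carry → 0x9322
One's-complement sum = 0x9322.
Checksum = ~0x9322 & 0xFFFF = 0x6CDD.

6CDD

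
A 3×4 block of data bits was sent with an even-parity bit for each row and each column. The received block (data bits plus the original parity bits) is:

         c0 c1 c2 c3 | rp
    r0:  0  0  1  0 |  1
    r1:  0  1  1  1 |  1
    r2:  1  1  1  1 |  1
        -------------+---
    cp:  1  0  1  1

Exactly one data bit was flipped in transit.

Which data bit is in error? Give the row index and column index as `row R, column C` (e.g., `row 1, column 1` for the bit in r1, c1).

Recompute each row's even parity and compare to rp:
  r0: data parity 1, sent rp 1 → ok
  r1: data parity 1, sent rp 1 → ok
  r2: data parity 0, sent rp 1 → mismatch
Recompute each column's even parity and compare to cp:
  c0: data parity 1, sent cp 1 → ok
  c1: data parity 0, sent cp 0 → ok
  c2: data parity 1, sent cp 1 → ok
  c3: data parity 0, sent cp 1 → mismatch
Exactly one row (r2) and one column (c3) fail → the flipped bit is at their intersection.

row 2, column 3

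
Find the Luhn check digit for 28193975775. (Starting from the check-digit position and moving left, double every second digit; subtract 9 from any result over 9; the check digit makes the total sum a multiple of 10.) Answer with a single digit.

9

Partial digits right→left: 5 7 7 5 7 9 3 9 1 8 2
Double every second digit counting from the check-digit position (so the 1st, 3rd, 5th, ... of the partial from the right).
  doubled (with −9 where >9): 1 5 5 6 2 4 → sum 23
  kept as-is: 7 5 9 9 8 → sum 38
Total = 23 + 38 = 61.
Check digit = (10 − (61 mod 10)) mod 10 = 9.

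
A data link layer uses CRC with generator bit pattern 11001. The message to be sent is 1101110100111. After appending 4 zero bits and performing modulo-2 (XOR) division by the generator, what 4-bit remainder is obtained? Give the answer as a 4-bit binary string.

Append 4 zeros: 11011101001110000. Divide by 11001 (XOR where the leading bit is 1):
  pos 0: 11011 XOR 11001 = 00010
  pos 3: 10101 XOR 11001 = 01100
  pos 4: 11000 XOR 11001 = 00001
  pos 8: 10111 XOR 11001 = 01110
  pos 9: 11100 XOR 11001 = 00101
  pos 11: 10100 XOR 11001 = 01101
  pos 12: 11010 XOR 11001 = 00011
Remainder (last 4 bits) = 0011. This is the CRC / FCS.

0011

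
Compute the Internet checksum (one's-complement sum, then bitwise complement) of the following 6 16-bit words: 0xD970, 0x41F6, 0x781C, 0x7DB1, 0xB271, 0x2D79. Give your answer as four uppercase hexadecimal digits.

0EE0

One's-complement addition (fold any carry out of bit 15 back into bit 0):
  0xD970 + 0x41F6 = 0x11B66 → wrap carry → 0x1B67
  0x1B67 + 0x781C = 0x09383
  0x9383 + 0x7DB1 = 0x11134 → wrap carry → 0x1135
  0x1135 + 0xB271 = 0x0C3A6
  0xC3A6 + 0x2D79 = 0x0F11F
One's-complement sum = 0xF11F.
Checksum = ~0xF11F & 0xFFFF = 0x0EE0.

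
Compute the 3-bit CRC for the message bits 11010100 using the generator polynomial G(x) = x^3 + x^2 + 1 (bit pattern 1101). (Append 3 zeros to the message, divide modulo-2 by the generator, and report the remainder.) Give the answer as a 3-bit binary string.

Append 3 zeros: 11010100000. Divide by 1101 (XOR where the leading bit is 1):
  pos 0: 1101 XOR 1101 = 0000
  pos 5: 1000 XOR 1101 = 0101
  pos 6: 1010 XOR 1101 = 0111
  pos 7: 1110 XOR 1101 = 0011
Remainder (last 3 bits) = 011. This is the CRC / FCS.

011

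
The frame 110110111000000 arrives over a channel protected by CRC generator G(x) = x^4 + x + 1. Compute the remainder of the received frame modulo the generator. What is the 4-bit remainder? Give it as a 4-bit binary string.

1111

Modulo-2 division of 110110111000000 by 10011:
  pos 0: 11011 XOR 10011 = 01000
  pos 1: 10000 XOR 10011 = 00011
  pos 4: 11111 XOR 10011 = 01100
  pos 5: 11000 XOR 10011 = 01011
  pos 6: 10110 XOR 10011 = 00101
  pos 8: 10100 XOR 10011 = 00111
  pos 10: 11100 XOR 10011 = 01111
Remainder = 1111 (nonzero — an error is detected).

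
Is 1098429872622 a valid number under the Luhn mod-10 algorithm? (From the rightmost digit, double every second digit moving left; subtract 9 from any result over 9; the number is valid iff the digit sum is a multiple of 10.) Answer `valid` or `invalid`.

invalid

From the right, keep odd positions and double even positions (subtract 9 from any doubled value over 9):
  doubled (positions 2,4,...): 4 4 7 4 7 0 → sum 26
  kept (positions 1,3,...): 2 6 7 9 4 9 1 → sum 38
Total = 64.
64 mod 10 = 4, so the number is invalid.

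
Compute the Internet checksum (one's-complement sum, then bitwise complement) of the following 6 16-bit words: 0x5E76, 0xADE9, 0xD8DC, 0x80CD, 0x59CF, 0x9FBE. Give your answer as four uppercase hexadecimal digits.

A067

One's-complement addition (fold any carry out of bit 15 back into bit 0):
  0x5E76 + 0xADE9 = 0x10C5F → wrap carry → 0x0C60
  0x0C60 + 0xD8DC = 0x0E53C
  0xE53C + 0x80CD = 0x16609 → wrap carry → 0x660A
  0x660A + 0x59CF = 0x0BFD9
  0xBFD9 + 0x9FBE = 0x15F97 → wrap carry → 0x5F98
One's-complement sum = 0x5F98.
Checksum = ~0x5F98 & 0xFFFF = 0xA067.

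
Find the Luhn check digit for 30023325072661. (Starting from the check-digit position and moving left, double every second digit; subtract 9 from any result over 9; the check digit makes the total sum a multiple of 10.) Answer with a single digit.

Partial digits right→left: 1 6 6 2 7 0 5 2 3 3 2 0 0 3
Double every second digit counting from the check-digit position (so the 1st, 3rd, 5th, ... of the partial from the right).
  doubled (with −9 where >9): 2 3 5 1 6 4 0 → sum 21
  kept as-is: 6 2 0 2 3 0 3 → sum 16
Total = 21 + 16 = 37.
Check digit = (10 − (37 mod 10)) mod 10 = 3.

3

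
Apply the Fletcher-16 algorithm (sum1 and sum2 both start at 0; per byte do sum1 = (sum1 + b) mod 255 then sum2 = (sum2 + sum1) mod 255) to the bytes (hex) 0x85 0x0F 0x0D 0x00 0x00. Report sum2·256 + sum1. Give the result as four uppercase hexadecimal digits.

Running sums (mod 255):
  after byte 0 (0x85): sum1=133, sum2=133
  after byte 1 (0x0F): sum1=148, sum2=26
  after byte 2 (0x0D): sum1=161, sum2=187
  after byte 3 (0x00): sum1=161, sum2=93
  after byte 4 (0x00): sum1=161, sum2=254
Checksum = sum2·256 + sum1 = 254·256 + 161 = 65185 = 0xFEA1.

FEA1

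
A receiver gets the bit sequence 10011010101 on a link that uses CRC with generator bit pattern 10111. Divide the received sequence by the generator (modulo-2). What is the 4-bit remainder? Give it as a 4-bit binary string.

Modulo-2 division of 10011010101 by 10111:
  pos 0: 10011 XOR 10111 = 00100
  pos 2: 10001 XOR 10111 = 00110
  pos 4: 11001 XOR 10111 = 01110
  pos 5: 11100 XOR 10111 = 01011
  pos 6: 10111 XOR 10111 = 00000
Remainder = 0000 (zero — the frame passes the CRC check).

0000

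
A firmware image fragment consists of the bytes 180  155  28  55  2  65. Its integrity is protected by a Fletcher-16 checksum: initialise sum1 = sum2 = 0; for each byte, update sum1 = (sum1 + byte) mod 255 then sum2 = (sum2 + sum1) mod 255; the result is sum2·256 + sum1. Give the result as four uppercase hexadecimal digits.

A1E6

Running sums (mod 255):
  after byte 0 (180): sum1=180, sum2=180
  after byte 1 (155): sum1=80, sum2=5
  after byte 2 (28): sum1=108, sum2=113
  after byte 3 (55): sum1=163, sum2=21
  after byte 4 (2): sum1=165, sum2=186
  after byte 5 (65): sum1=230, sum2=161
Checksum = sum2·256 + sum1 = 161·256 + 230 = 41446 = 0xA1E6.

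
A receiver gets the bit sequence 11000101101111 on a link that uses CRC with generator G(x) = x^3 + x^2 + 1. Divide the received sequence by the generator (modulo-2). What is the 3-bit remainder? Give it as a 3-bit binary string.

Modulo-2 division of 11000101101111 by 1101:
  pos 0: 1100 XOR 1101 = 0001
  pos 3: 1010 XOR 1101 = 0111
  pos 4: 1111 XOR 1101 = 0010
  pos 6: 1010 XOR 1101 = 0111
  pos 7: 1111 XOR 1101 = 0010
  pos 9: 1011 XOR 1101 = 0110
  pos 10: 1101 XOR 1101 = 0000
Remainder = 000 (zero — the frame passes the CRC check).

000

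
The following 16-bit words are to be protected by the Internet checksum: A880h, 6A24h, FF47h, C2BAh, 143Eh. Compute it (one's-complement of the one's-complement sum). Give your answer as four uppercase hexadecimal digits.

171A

One's-complement addition (fold any carry out of bit 15 back into bit 0):
  0xA880 + 0x6A24 = 0x112A4 → wrap carry → 0x12A5
  0x12A5 + 0xFF47 = 0x111EC → wrap carry → 0x11ED
  0x11ED + 0xC2BA = 0x0D4A7
  0xD4A7 + 0x143E = 0x0E8E5
One's-complement sum = 0xE8E5.
Checksum = ~0xE8E5 & 0xFFFF = 0x171A.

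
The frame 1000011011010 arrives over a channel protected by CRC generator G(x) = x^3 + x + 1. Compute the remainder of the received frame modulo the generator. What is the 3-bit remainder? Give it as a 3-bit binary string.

100

Modulo-2 division of 1000011011010 by 1011:
  pos 0: 1000 XOR 1011 = 0011
  pos 2: 1101 XOR 1011 = 0110
  pos 3: 1101 XOR 1011 = 0110
  pos 4: 1100 XOR 1011 = 0111
  pos 5: 1111 XOR 1011 = 0100
  pos 6: 1001 XOR 1011 = 0010
  pos 8: 1001 XOR 1011 = 0010
Remainder = 100 (nonzero — an error is detected).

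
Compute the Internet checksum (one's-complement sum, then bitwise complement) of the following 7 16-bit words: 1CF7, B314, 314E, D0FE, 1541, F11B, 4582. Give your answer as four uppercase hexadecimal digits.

One's-complement addition (fold any carry out of bit 15 back into bit 0):
  0x1CF7 + 0xB314 = 0x0D00B
  0xD00B + 0x314E = 0x10159 → wrap carry → 0x015A
  0x015A + 0xD0FE = 0x0D258
  0xD258 + 0x1541 = 0x0E799
  0xE799 + 0xF11B = 0x1D8B4 → wrap carry → 0xD8B5
  0xD8B5 + 0x4582 = 0x11E37 → wrap carry → 0x1E38
One's-complement sum = 0x1E38.
Checksum = ~0x1E38 & 0xFFFF = 0xE1C7.

E1C7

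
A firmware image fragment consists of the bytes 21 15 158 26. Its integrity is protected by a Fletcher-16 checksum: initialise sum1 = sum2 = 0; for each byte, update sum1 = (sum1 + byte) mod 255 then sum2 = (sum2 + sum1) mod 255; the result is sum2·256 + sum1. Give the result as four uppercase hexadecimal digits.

D8DC

Running sums (mod 255):
  after byte 0 (21): sum1=21, sum2=21
  after byte 1 (15): sum1=36, sum2=57
  after byte 2 (158): sum1=194, sum2=251
  after byte 3 (26): sum1=220, sum2=216
Checksum = sum2·256 + sum1 = 216·256 + 220 = 55516 = 0xD8DC.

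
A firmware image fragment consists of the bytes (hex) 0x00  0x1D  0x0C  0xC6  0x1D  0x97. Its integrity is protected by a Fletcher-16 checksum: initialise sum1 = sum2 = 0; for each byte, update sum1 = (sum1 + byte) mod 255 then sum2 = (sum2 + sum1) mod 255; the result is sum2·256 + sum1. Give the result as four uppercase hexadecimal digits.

E7A4

Running sums (mod 255):
  after byte 0 (0x00): sum1=0, sum2=0
  after byte 1 (0x1D): sum1=29, sum2=29
  after byte 2 (0x0C): sum1=41, sum2=70
  after byte 3 (0xC6): sum1=239, sum2=54
  after byte 4 (0x1D): sum1=13, sum2=67
  after byte 5 (0x97): sum1=164, sum2=231
Checksum = sum2·256 + sum1 = 231·256 + 164 = 59300 = 0xE7A4.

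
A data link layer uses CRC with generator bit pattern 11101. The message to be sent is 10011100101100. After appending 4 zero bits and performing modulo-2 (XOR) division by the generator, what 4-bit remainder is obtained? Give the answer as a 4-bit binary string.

1011

Append 4 zeros: 100111001011000000. Divide by 11101 (XOR where the leading bit is 1):
  pos 0: 10011 XOR 11101 = 01110
  pos 1: 11101 XOR 11101 = 00000
  pos 8: 10110 XOR 11101 = 01011
  pos 9: 10110 XOR 11101 = 01011
  pos 10: 10110 XOR 11101 = 01011
  pos 11: 10110 XOR 11101 = 01011
  pos 12: 10110 XOR 11101 = 01011
  pos 13: 10110 XOR 11101 = 01011
Remainder (last 4 bits) = 1011. This is the CRC / FCS.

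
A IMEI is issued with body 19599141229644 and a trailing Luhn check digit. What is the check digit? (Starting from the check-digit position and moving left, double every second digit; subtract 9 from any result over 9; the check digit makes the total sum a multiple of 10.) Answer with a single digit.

9

Partial digits right→left: 4 4 6 9 2 2 1 4 1 9 9 5 9 1
Double every second digit counting from the check-digit position (so the 1st, 3rd, 5th, ... of the partial from the right).
  doubled (with −9 where >9): 8 3 4 2 2 9 9 → sum 37
  kept as-is: 4 9 2 4 9 5 1 → sum 34
Total = 37 + 34 = 71.
Check digit = (10 − (71 mod 10)) mod 10 = 9.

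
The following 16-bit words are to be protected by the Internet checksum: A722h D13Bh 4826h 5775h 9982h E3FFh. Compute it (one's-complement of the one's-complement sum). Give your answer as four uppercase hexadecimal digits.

One's-complement addition (fold any carry out of bit 15 back into bit 0):
  0xA722 + 0xD13B = 0x1785D → wrap carry → 0x785E
  0x785E + 0x4826 = 0x0C084
  0xC084 + 0x5775 = 0x117F9 → wrap carry → 0x17FA
  0x17FA + 0x9982 = 0x0B17C
  0xB17C + 0xE3FF = 0x1957B → wrap carry → 0x957C
One's-complement sum = 0x957C.
Checksum = ~0x957C & 0xFFFF = 0x6A83.

6A83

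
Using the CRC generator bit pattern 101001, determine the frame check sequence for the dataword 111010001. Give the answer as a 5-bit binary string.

10000

Append 5 zeros: 11101000100000. Divide by 101001 (XOR where the leading bit is 1):
  pos 0: 111010 XOR 101001 = 010011
  pos 1: 100110 XOR 101001 = 001111
  pos 3: 111101 XOR 101001 = 010100
  pos 4: 101000 XOR 101001 = 000001
Remainder (last 5 bits) = 10000. This is the CRC / FCS.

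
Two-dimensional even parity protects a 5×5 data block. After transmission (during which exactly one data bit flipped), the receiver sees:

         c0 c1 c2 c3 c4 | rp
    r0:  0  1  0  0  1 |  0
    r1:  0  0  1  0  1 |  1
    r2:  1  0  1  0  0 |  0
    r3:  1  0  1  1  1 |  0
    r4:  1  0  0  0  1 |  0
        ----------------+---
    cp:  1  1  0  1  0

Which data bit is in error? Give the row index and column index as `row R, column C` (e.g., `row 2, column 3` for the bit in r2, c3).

row 1, column 2

Recompute each row's even parity and compare to rp:
  r0: data parity 0, sent rp 0 → ok
  r1: data parity 0, sent rp 1 → mismatch
  r2: data parity 0, sent rp 0 → ok
  r3: data parity 0, sent rp 0 → ok
  r4: data parity 0, sent rp 0 → ok
Recompute each column's even parity and compare to cp:
  c0: data parity 1, sent cp 1 → ok
  c1: data parity 1, sent cp 1 → ok
  c2: data parity 1, sent cp 0 → mismatch
  c3: data parity 1, sent cp 1 → ok
  c4: data parity 0, sent cp 0 → ok
Exactly one row (r1) and one column (c2) fail → the flipped bit is at their intersection.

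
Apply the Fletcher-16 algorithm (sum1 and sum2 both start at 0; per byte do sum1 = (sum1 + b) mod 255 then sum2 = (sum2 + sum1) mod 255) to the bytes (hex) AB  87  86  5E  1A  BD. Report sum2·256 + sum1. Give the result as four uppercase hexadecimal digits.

D2EF

Running sums (mod 255):
  after byte 0 (AB): sum1=171, sum2=171
  after byte 1 (87): sum1=51, sum2=222
  after byte 2 (86): sum1=185, sum2=152
  after byte 3 (5E): sum1=24, sum2=176
  after byte 4 (1A): sum1=50, sum2=226
  after byte 5 (BD): sum1=239, sum2=210
Checksum = sum2·256 + sum1 = 210·256 + 239 = 53999 = 0xD2EF.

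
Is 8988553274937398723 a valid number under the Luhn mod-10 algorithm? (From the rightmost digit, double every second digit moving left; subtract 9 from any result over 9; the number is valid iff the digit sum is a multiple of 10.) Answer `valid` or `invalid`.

From the right, keep odd positions and double even positions (subtract 9 from any doubled value over 9):
  doubled (positions 2,4,...): 4 7 6 6 8 4 1 7 9 → sum 52
  kept (positions 1,3,...): 3 7 9 7 9 7 3 5 8 8 → sum 66
Total = 118.
118 mod 10 = 8, so the number is invalid.

invalid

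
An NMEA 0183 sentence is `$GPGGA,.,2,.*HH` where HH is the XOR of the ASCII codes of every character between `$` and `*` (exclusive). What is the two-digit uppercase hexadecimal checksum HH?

48

XOR the ASCII codes of the payload characters:
  'G' = 0x47 → acc = 0x47
  'P' = 0x50 → acc = 0x17
  'G' = 0x47 → acc = 0x50
  'G' = 0x47 → acc = 0x17
  'A' = 0x41 → acc = 0x56
  ',' = 0x2C → acc = 0x7A
  '.' = 0x2E → acc = 0x54
  ',' = 0x2C → acc = 0x78
  '2' = 0x32 → acc = 0x4A
  ',' = 0x2C → acc = 0x66
  '.' = 0x2E → acc = 0x48
Checksum = 0x48.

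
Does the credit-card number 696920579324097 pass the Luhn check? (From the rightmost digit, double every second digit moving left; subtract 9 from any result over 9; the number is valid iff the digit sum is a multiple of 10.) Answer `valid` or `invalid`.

invalid

From the right, keep odd positions and double even positions (subtract 9 from any doubled value over 9):
  doubled (positions 2,4,...): 9 8 6 5 0 9 9 → sum 46
  kept (positions 1,3,...): 7 0 2 9 5 2 6 6 → sum 37
Total = 83.
83 mod 10 = 3, so the number is invalid.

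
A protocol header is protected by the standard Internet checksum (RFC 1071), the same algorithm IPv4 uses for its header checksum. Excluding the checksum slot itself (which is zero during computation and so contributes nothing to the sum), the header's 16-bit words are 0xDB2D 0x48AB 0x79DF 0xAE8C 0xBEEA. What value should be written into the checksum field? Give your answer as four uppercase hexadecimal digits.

F4CF

One's-complement addition (fold any carry out of bit 15 back into bit 0):
  0xDB2D + 0x48AB = 0x123D8 → wrap carry → 0x23D9
  0x23D9 + 0x79DF = 0x09DB8
  0x9DB8 + 0xAE8C = 0x14C44 → wrap carry → 0x4C45
  0x4C45 + 0xBEEA = 0x10B2F → wrap carry → 0x0B30
One's-complement sum = 0x0B30.
Checksum = ~0x0B30 & 0xFFFF = 0xF4CF.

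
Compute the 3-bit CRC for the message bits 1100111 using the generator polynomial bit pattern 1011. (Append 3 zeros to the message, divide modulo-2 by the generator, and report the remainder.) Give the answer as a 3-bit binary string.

Append 3 zeros: 1100111000. Divide by 1011 (XOR where the leading bit is 1):
  pos 0: 1100 XOR 1011 = 0111
  pos 1: 1111 XOR 1011 = 0100
  pos 2: 1001 XOR 1011 = 0010
  pos 4: 1010 XOR 1011 = 0001
Remainder (last 3 bits) = 100. This is the CRC / FCS.

100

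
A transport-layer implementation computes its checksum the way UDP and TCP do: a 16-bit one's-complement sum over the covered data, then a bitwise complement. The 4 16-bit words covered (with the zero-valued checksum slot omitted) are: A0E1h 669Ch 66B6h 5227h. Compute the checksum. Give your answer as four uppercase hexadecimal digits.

One's-complement addition (fold any carry out of bit 15 back into bit 0):
  0xA0E1 + 0x669C = 0x1077D → wrap carry → 0x077E
  0x077E + 0x66B6 = 0x06E34
  0x6E34 + 0x5227 = 0x0C05B
One's-complement sum = 0xC05B.
Checksum = ~0xC05B & 0xFFFF = 0x3FA4.

3FA4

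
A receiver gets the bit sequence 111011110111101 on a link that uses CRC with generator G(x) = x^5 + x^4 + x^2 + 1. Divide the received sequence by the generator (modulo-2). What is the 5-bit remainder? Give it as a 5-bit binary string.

00000

Modulo-2 division of 111011110111101 by 110101:
  pos 0: 111011 XOR 110101 = 001110
  pos 2: 111011 XOR 110101 = 001110
  pos 4: 111001 XOR 110101 = 001100
  pos 6: 110011 XOR 110101 = 000110
  pos 9: 110101 XOR 110101 = 000000
Remainder = 00000 (zero — the frame passes the CRC check).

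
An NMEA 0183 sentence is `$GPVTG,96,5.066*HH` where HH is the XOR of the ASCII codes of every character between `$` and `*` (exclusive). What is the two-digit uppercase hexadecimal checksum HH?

XOR the ASCII codes of the payload characters:
  'G' = 0x47 → acc = 0x47
  'P' = 0x50 → acc = 0x17
  'V' = 0x56 → acc = 0x41
  'T' = 0x54 → acc = 0x15
  'G' = 0x47 → acc = 0x52
  ',' = 0x2C → acc = 0x7E
  '9' = 0x39 → acc = 0x47
  '6' = 0x36 → acc = 0x71
  ',' = 0x2C → acc = 0x5D
  '5' = 0x35 → acc = 0x68
  '.' = 0x2E → acc = 0x46
  '0' = 0x30 → acc = 0x76
  '6' = 0x36 → acc = 0x40
  '6' = 0x36 → acc = 0x76
Checksum = 0x76.

76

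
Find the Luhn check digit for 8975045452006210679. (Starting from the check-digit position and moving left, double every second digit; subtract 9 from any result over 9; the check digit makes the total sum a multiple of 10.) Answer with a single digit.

Partial digits right→left: 9 7 6 0 1 2 6 0 0 2 5 4 5 4 0 5 7 9 8
Double every second digit counting from the check-digit position (so the 1st, 3rd, 5th, ... of the partial from the right).
  doubled (with −9 where >9): 9 3 2 3 0 1 1 0 5 7 → sum 31
  kept as-is: 7 0 2 0 2 4 4 5 9 → sum 33
Total = 31 + 33 = 64.
Check digit = (10 − (64 mod 10)) mod 10 = 6.

6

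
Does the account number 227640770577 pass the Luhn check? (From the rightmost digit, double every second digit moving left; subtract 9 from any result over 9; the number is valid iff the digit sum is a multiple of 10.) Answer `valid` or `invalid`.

invalid

From the right, keep odd positions and double even positions (subtract 9 from any doubled value over 9):
  doubled (positions 2,4,...): 5 0 5 8 5 4 → sum 27
  kept (positions 1,3,...): 7 5 7 0 6 2 → sum 27
Total = 54.
54 mod 10 = 4, so the number is invalid.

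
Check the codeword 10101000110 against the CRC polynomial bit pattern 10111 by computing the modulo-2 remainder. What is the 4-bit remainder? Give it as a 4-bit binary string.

Modulo-2 division of 10101000110 by 10111:
  pos 0: 10101 XOR 10111 = 00010
  pos 3: 10000 XOR 10111 = 00111
  pos 5: 11111 XOR 10111 = 01000
  pos 6: 10000 XOR 10111 = 00111
Remainder = 0111 (nonzero — an error is detected).

0111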